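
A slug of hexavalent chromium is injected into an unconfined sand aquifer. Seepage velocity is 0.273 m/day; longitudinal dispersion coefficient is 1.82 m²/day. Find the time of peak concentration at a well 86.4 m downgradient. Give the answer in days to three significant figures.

For the 1D instantaneous-source solution, setting ∂C/∂t = 0 at fixed x gives v²t² + 2Dt − x² = 0, so t = (√(D² + v²x²) − D)/v².
√(D² + v²x²) = √(1.82² + 0.273² × 86.4²) = 23.66; v² = 0.074529.
t = (23.66 − 1.82)/0.074529 = 293 days (vs. the pure-advection estimate x/v = 316 d).

293 days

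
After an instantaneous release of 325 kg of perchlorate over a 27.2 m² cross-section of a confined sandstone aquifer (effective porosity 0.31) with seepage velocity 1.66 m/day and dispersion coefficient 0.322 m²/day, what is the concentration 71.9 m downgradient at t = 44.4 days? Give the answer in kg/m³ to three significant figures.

For an instantaneous plane source, C(x,t) = M/(n_e·A·√(4πDt)) · exp(−(x−vt)²/(4Dt)), with n_e·A the pore (flow) area.
Plume center vt = 1.66 × 44.4 = 73.704 m, so the well at 71.9 m is 1.804 m upgradient of the peak.
√(4πDt) = 13.40 m, giving peak height M/(n_e·A·√(4πDt)) = 325/(0.31 × 27.2 × 13.40) = 2.876 kg/m³.
(x−vt)²/(4Dt) = (-1.804)²/(4 × 0.322 × 44.4) = 0.05691; exp(−0.05691) = 0.9447.
C = 2.876 × 0.9447 = 2.72 kg/m³.

2.72 kg/m³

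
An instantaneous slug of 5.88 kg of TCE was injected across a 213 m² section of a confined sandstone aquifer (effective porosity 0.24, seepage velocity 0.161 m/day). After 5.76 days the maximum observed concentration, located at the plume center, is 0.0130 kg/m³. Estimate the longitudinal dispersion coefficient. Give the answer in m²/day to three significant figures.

At the plume center C_max = M/(n_e·A·√(4πDt)), so D = M²/(4πt·(n_e·A·C_max)²).
n_e·A·C_max = 0.24 × 213 × 0.0130 = 0.6646 kg/m.
D = 5.88²/(4π × 5.76 × 0.6646²) = 1.08 m²/day.

1.08 m²/day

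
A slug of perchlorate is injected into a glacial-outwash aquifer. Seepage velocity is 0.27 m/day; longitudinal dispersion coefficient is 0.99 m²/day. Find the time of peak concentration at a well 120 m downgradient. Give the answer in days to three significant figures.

431 days

For the 1D instantaneous-source solution, setting ∂C/∂t = 0 at fixed x gives v²t² + 2Dt − x² = 0, so t = (√(D² + v²x²) − D)/v².
√(D² + v²x²) = √(0.99² + 0.27² × 120²) = 32.42; v² = 0.0729.
t = (32.42 − 0.99)/0.0729 = 431 days (vs. the pure-advection estimate x/v = 444 d).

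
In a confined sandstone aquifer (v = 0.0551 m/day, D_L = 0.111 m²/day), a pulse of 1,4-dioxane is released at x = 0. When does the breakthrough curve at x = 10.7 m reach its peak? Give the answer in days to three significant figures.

For the 1D instantaneous-source solution, setting ∂C/∂t = 0 at fixed x gives v²t² + 2Dt − x² = 0, so t = (√(D² + v²x²) − D)/v².
√(D² + v²x²) = √(0.111² + 0.0551² × 10.7²) = 0.5999; v² = 0.00303601.
t = (0.5999 − 0.111)/0.00303601 = 161 days (vs. the pure-advection estimate x/v = 194 d).

161 days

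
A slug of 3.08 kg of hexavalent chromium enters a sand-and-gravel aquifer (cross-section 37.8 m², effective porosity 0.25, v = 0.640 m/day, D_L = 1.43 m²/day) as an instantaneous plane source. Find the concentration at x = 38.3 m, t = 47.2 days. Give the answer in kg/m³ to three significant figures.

0.00878 kg/m³

For an instantaneous plane source, C(x,t) = M/(n_e·A·√(4πDt)) · exp(−(x−vt)²/(4Dt)), with n_e·A the pore (flow) area.
Plume center vt = 0.640 × 47.2 = 30.208 m, so the well at 38.3 m is 8.092 m downgradient of the peak.
√(4πDt) = 29.12 m, giving peak height M/(n_e·A·√(4πDt)) = 3.08/(0.25 × 37.8 × 29.12) = 0.01119 kg/m³.
(x−vt)²/(4Dt) = (8.092)²/(4 × 1.43 × 47.2) = 0.2425; exp(−0.2425) = 0.7847.
C = 0.01119 × 0.7847 = 0.00878 kg/m³.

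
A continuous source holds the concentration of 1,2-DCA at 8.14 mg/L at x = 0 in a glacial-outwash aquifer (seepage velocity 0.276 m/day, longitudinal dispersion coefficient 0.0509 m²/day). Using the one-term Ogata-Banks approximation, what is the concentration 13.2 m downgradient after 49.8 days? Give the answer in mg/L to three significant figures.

For a continuous step input, C/C₀ ≈ ½·erfc((x−vt)/(2√(Dt))).
vt = 0.276 × 49.8 = 13.7448 m and 2√(Dt) = 2√(0.0509 × 49.8) = 3.184 m.
Argument (x−vt)/(2√(Dt)) = (13.2 − 13.7448)/3.184 = -0.1711; ½·erfc(-0.1711) = 0.5956.
C = 8.14 × 0.5956 = 4.85 mg/L.

4.85 mg/L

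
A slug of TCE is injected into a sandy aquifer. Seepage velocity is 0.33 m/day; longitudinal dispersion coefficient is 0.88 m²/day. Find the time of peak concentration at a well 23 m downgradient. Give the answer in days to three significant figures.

For the 1D instantaneous-source solution, setting ∂C/∂t = 0 at fixed x gives v²t² + 2Dt − x² = 0, so t = (√(D² + v²x²) − D)/v².
√(D² + v²x²) = √(0.88² + 0.33² × 23²) = 7.641; v² = 0.1089.
t = (7.641 − 0.88)/0.1089 = 62.1 days (vs. the pure-advection estimate x/v = 69.7 d).

62.1 days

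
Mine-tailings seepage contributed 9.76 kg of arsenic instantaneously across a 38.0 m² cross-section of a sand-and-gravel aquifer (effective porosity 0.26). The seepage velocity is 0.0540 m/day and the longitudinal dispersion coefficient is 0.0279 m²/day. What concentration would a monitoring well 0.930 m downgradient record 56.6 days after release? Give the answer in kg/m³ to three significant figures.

For an instantaneous plane source, C(x,t) = M/(n_e·A·√(4πDt)) · exp(−(x−vt)²/(4Dt)), with n_e·A the pore (flow) area.
Plume center vt = 0.0540 × 56.6 = 3.0564 m, so the well at 0.930 m is 2.1264 m upgradient of the peak.
√(4πDt) = 4.455 m, giving peak height M/(n_e·A·√(4πDt)) = 9.76/(0.26 × 38.0 × 4.455) = 0.2217 kg/m³.
(x−vt)²/(4Dt) = (-2.1264)²/(4 × 0.0279 × 56.6) = 0.7158; exp(−0.7158) = 0.4888.
C = 0.2217 × 0.4888 = 0.108 kg/m³.

0.108 kg/m³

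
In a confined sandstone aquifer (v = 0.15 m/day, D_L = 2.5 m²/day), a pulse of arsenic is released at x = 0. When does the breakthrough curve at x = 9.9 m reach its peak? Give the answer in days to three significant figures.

18.1 days

For the 1D instantaneous-source solution, setting ∂C/∂t = 0 at fixed x gives v²t² + 2Dt − x² = 0, so t = (√(D² + v²x²) − D)/v².
√(D² + v²x²) = √(2.5² + 0.15² × 9.9²) = 2.908; v² = 0.0225.
t = (2.908 − 2.5)/0.0225 = 18.1 days (vs. the pure-advection estimate x/v = 66.0 d).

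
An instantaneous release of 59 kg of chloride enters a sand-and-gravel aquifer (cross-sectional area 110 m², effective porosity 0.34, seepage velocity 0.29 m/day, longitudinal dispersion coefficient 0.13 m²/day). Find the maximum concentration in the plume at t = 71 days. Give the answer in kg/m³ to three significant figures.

The peak of an instantaneous 1D plume sits at x = vt; there the Gaussian factor is 1 and C_max = M/(n_e·A·√(4πDt)), where n_e·A is the pore area the mass is dissolved in.
√(4πDt) = √(4π × 0.13 × 71) = 10.77 m, so C_max = 59/(0.34 × 110 × 10.77) = 0.146 kg/m³.

0.146 kg/m³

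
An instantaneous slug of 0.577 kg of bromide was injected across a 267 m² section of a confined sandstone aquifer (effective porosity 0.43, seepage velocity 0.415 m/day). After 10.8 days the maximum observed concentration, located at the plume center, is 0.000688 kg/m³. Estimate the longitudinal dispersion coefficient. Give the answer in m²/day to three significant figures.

At the plume center C_max = M/(n_e·A·√(4πDt)), so D = M²/(4πt·(n_e·A·C_max)²).
n_e·A·C_max = 0.43 × 267 × 0.000688 = 0.07899 kg/m.
D = 0.577²/(4π × 10.8 × 0.07899²) = 0.393 m²/day.

0.393 m²/day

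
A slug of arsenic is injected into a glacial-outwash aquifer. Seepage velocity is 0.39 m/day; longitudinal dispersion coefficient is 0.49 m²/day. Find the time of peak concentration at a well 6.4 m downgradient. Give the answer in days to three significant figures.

For the 1D instantaneous-source solution, setting ∂C/∂t = 0 at fixed x gives v²t² + 2Dt − x² = 0, so t = (√(D² + v²x²) − D)/v².
√(D² + v²x²) = √(0.49² + 0.39² × 6.4²) = 2.544; v² = 0.1521.
t = (2.544 − 0.49)/0.1521 = 13.5 days (vs. the pure-advection estimate x/v = 16.4 d).

13.5 days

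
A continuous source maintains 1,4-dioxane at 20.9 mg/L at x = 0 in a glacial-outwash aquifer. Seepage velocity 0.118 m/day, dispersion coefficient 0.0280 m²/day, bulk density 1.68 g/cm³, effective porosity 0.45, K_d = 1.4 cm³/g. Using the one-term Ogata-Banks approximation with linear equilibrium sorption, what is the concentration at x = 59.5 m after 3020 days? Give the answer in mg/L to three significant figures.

Retardation factor R = 1 + ρ_b·K_d/n = 1 + 1.68 × 1.4/0.45 = 6.227.
Sorption retards both mechanisms: v_R = v/R = 0.01895 m/day, D_R = D/R = 0.004497 m²/day.
v_R·t = 0.01895 × 3020 = 57.229 m; 2√(D_R t) = 7.370 m; argument = (59.5 − 57.229)/7.370 = 0.3081.
C = C₀ × ½·erfc(0.3081) = 20.9 × 0.3315 = 6.93 mg/L.

6.93 mg/L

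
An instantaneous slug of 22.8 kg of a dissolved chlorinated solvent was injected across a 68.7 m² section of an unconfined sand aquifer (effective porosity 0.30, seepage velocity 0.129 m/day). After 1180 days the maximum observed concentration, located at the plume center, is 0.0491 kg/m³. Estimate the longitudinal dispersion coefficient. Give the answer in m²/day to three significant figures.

0.0342 m²/day

At the plume center C_max = M/(n_e·A·√(4πDt)), so D = M²/(4πt·(n_e·A·C_max)²).
n_e·A·C_max = 0.30 × 68.7 × 0.0491 = 1.012 kg/m.
D = 22.8²/(4π × 1180 × 1.012²) = 0.0342 m²/day.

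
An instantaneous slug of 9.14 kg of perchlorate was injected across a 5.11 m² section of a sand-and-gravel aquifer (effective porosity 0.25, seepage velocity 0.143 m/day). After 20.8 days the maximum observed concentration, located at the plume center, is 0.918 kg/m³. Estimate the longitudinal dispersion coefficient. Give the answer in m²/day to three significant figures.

0.232 m²/day

At the plume center C_max = M/(n_e·A·√(4πDt)), so D = M²/(4πt·(n_e·A·C_max)²).
n_e·A·C_max = 0.25 × 5.11 × 0.918 = 1.173 kg/m.
D = 9.14²/(4π × 20.8 × 1.173²) = 0.232 m²/day.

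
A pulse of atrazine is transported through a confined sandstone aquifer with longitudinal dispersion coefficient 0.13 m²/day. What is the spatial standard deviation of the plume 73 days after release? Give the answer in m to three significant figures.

4.36 m

Dispersive spreading gives a Gaussian with σ² = 2Dt; advection only shifts the center.
σ = √(2 × 0.13 × 73) = 4.36 m.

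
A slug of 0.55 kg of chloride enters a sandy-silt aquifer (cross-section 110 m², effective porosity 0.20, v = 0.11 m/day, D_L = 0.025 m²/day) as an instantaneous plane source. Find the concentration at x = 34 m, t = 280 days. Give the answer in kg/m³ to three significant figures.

0.00185 kg/m³

For an instantaneous plane source, C(x,t) = M/(n_e·A·√(4πDt)) · exp(−(x−vt)²/(4Dt)), with n_e·A the pore (flow) area.
Plume center vt = 0.11 × 280 = 30.8 m, so the well at 34 m is 3.2 m downgradient of the peak.
√(4πDt) = 9.379 m, giving peak height M/(n_e·A·√(4πDt)) = 0.55/(0.20 × 110 × 9.379) = 0.002666 kg/m³.
(x−vt)²/(4Dt) = (3.2)²/(4 × 0.025 × 280) = 0.3657; exp(−0.3657) = 0.6937.
C = 0.002666 × 0.6937 = 0.00185 kg/m³.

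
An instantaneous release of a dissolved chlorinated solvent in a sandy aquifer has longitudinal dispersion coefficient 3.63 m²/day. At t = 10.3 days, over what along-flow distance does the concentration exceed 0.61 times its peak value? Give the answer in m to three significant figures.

The plume is Gaussian with σ = √(2Dt) = √(2 × 3.63 × 10.3) = 8.647 m.
C/C_peak = exp(−Δx²/(2σ²)) = 0.61 ⇒ Δx = σ·√(−2 ln 0.61) = 8.647 × 0.9943 = 8.598 m.
Width = 2Δx = 17.2 m.

17.2 m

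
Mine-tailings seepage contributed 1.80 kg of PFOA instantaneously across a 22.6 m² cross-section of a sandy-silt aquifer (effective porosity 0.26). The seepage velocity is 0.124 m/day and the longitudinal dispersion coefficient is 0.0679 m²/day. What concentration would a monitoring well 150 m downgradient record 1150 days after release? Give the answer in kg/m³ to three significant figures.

For an instantaneous plane source, C(x,t) = M/(n_e·A·√(4πDt)) · exp(−(x−vt)²/(4Dt)), with n_e·A the pore (flow) area.
Plume center vt = 0.124 × 1150 = 142.6 m, so the well at 150 m is 7.4 m downgradient of the peak.
√(4πDt) = 31.32 m, giving peak height M/(n_e·A·√(4πDt)) = 1.80/(0.26 × 22.6 × 31.32) = 0.009781 kg/m³.
(x−vt)²/(4Dt) = (7.4)²/(4 × 0.0679 × 1150) = 0.1753; exp(−0.1753) = 0.8392.
C = 0.009781 × 0.8392 = 0.00821 kg/m³.

0.00821 kg/m³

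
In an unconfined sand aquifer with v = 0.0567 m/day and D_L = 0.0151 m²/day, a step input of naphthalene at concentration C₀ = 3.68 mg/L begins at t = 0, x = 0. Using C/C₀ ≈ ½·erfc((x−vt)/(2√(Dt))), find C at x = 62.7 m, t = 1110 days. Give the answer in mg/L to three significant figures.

For a continuous step input, C/C₀ ≈ ½·erfc((x−vt)/(2√(Dt))).
vt = 0.0567 × 1110 = 62.937 m and 2√(Dt) = 2√(0.0151 × 1110) = 8.188 m.
Argument (x−vt)/(2√(Dt)) = (62.7 − 62.937)/8.188 = -0.02894; ½·erfc(-0.02894) = 0.5163.
C = 3.68 × 0.5163 = 1.90 mg/L.

1.90 mg/L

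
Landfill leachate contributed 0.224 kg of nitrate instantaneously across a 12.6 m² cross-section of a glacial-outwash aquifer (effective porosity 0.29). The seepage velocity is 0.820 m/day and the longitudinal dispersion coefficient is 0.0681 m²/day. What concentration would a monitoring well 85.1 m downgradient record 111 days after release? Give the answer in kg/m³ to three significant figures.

For an instantaneous plane source, C(x,t) = M/(n_e·A·√(4πDt)) · exp(−(x−vt)²/(4Dt)), with n_e·A the pore (flow) area.
Plume center vt = 0.820 × 111 = 91.02 m, so the well at 85.1 m is 5.92 m upgradient of the peak.
√(4πDt) = 9.746 m, giving peak height M/(n_e·A·√(4πDt)) = 0.224/(0.29 × 12.6 × 9.746) = 0.006290 kg/m³.
(x−vt)²/(4Dt) = (-5.92)²/(4 × 0.0681 × 111) = 1.159; exp(−1.159) = 0.3138.
C = 0.006290 × 0.3138 = 0.00197 kg/m³.

0.00197 kg/m³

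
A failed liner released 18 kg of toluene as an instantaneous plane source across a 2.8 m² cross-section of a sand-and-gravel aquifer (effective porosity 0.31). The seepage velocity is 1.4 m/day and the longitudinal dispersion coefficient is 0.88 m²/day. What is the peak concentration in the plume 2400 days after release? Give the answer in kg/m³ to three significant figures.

The peak of an instantaneous 1D plume sits at x = vt; there the Gaussian factor is 1 and C_max = M/(n_e·A·√(4πDt)), where n_e·A is the pore area the mass is dissolved in.
√(4πDt) = √(4π × 0.88 × 2400) = 162.9 m, so C_max = 18/(0.31 × 2.8 × 162.9) = 0.127 kg/m³.

0.127 kg/m³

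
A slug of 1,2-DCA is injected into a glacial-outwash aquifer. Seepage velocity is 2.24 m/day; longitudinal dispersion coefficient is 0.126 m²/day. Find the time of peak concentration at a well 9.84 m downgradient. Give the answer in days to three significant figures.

For the 1D instantaneous-source solution, setting ∂C/∂t = 0 at fixed x gives v²t² + 2Dt − x² = 0, so t = (√(D² + v²x²) − D)/v².
√(D² + v²x²) = √(0.126² + 2.24² × 9.84²) = 22.04; v² = 5.0176.
t = (22.04 − 0.126)/5.0176 = 4.37 days (vs. the pure-advection estimate x/v = 4.39 d).

4.37 days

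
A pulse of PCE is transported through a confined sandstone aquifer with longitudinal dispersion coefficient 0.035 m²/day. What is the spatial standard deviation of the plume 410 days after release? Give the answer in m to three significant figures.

5.36 m

Dispersive spreading gives a Gaussian with σ² = 2Dt; advection only shifts the center.
σ = √(2 × 0.035 × 410) = 5.36 m.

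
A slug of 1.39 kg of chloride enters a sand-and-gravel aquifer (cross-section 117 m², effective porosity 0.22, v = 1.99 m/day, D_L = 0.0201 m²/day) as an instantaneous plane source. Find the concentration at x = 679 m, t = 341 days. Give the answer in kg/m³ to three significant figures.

For an instantaneous plane source, C(x,t) = M/(n_e·A·√(4πDt)) · exp(−(x−vt)²/(4Dt)), with n_e·A the pore (flow) area.
Plume center vt = 1.99 × 341 = 678.59 m, so the well at 679 m is 0.41 m downgradient of the peak.
√(4πDt) = 9.281 m, giving peak height M/(n_e·A·√(4πDt)) = 1.39/(0.22 × 117 × 9.281) = 0.005819 kg/m³.
(x−vt)²/(4Dt) = (0.41)²/(4 × 0.0201 × 341) = 0.006131; exp(−0.006131) = 0.9939.
C = 0.005819 × 0.9939 = 0.00578 kg/m³.

0.00578 kg/m³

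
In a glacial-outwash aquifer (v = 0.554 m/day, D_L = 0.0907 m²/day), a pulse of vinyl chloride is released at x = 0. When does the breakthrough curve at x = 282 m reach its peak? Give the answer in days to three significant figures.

For the 1D instantaneous-source solution, setting ∂C/∂t = 0 at fixed x gives v²t² + 2Dt − x² = 0, so t = (√(D² + v²x²) − D)/v².
√(D² + v²x²) = √(0.0907² + 0.554² × 282²) = 156.2; v² = 0.306916.
t = (156.2 − 0.0907)/0.306916 = 509 days (vs. the pure-advection estimate x/v = 509 d).

509 days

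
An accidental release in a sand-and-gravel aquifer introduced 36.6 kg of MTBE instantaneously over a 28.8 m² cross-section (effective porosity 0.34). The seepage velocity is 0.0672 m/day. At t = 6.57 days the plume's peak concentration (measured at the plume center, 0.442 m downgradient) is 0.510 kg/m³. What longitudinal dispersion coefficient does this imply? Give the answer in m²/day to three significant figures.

0.651 m²/day

At the plume center C_max = M/(n_e·A·√(4πDt)), so D = M²/(4πt·(n_e·A·C_max)²).
n_e·A·C_max = 0.34 × 28.8 × 0.510 = 4.994 kg/m.
D = 36.6²/(4π × 6.57 × 4.994²) = 0.651 m²/day.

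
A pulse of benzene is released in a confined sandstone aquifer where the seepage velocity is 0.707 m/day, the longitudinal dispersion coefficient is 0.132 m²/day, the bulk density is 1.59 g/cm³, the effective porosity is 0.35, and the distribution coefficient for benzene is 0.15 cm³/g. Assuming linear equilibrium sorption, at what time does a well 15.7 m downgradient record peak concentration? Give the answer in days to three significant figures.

Retardation factor R = 1 + ρ_b·K_d/n = 1 + 1.59 × 0.15/0.35 = 1.681.
Sorption retards both mechanisms: v_R = v/R = 0.4206 m/day, D_R = D/R = 0.07852 m²/day.
Peak time from v_R²t² + 2D_R t − x² = 0: t = (√(D_R² + v_R²x²) − D_R)/v_R².
√(D_R² + v_R²x²) = √(0.07852² + 0.4206² × 15.7²) = 6.604; v_R² = 0.1769.
t = (6.604 − 0.07852)/0.1769 = 36.9 days.

36.9 days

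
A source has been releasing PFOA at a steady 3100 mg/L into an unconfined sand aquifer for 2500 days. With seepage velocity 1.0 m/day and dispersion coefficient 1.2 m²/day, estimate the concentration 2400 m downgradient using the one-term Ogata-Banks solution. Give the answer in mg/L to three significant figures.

For a continuous step input, C/C₀ ≈ ½·erfc((x−vt)/(2√(Dt))).
vt = 1.0 × 2500 = 2500 m and 2√(Dt) = 2√(1.2 × 2500) = 109.5 m.
Argument (x−vt)/(2√(Dt)) = (2400 − 2500)/109.5 = -0.9132; ½·erfc(-0.9132) = 0.9017.
C = 3100 × 0.9017 = 2800 mg/L.

2800 mg/L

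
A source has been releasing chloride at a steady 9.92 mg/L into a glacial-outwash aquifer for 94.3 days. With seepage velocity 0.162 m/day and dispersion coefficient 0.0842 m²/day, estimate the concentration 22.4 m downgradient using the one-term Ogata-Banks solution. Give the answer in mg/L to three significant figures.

0.366 mg/L

For a continuous step input, C/C₀ ≈ ½·erfc((x−vt)/(2√(Dt))).
vt = 0.162 × 94.3 = 15.2766 m and 2√(Dt) = 2√(0.0842 × 94.3) = 5.636 m.
Argument (x−vt)/(2√(Dt)) = (22.4 − 15.2766)/5.636 = 1.264; ½·erfc(1.264) = 0.03692.
C = 9.92 × 0.03692 = 0.366 mg/L.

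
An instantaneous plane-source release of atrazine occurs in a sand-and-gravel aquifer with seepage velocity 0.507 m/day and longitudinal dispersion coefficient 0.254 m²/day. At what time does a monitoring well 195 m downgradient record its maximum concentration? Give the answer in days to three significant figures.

For the 1D instantaneous-source solution, setting ∂C/∂t = 0 at fixed x gives v²t² + 2Dt − x² = 0, so t = (√(D² + v²x²) − D)/v².
√(D² + v²x²) = √(0.254² + 0.507² × 195²) = 98.87; v² = 0.257049.
t = (98.87 − 0.254)/0.257049 = 384 days (vs. the pure-advection estimate x/v = 385 d).

384 days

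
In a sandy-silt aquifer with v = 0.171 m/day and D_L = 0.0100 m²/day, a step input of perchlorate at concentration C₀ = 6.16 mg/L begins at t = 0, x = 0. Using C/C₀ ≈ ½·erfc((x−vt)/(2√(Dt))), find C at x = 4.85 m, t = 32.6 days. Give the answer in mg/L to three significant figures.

5.02 mg/L

For a continuous step input, C/C₀ ≈ ½·erfc((x−vt)/(2√(Dt))).
vt = 0.171 × 32.6 = 5.5746 m and 2√(Dt) = 2√(0.0100 × 32.6) = 1.142 m.
Argument (x−vt)/(2√(Dt)) = (4.85 − 5.5746)/1.142 = -0.6345; ½·erfc(-0.6345) = 0.8152.
C = 6.16 × 0.8152 = 5.02 mg/L.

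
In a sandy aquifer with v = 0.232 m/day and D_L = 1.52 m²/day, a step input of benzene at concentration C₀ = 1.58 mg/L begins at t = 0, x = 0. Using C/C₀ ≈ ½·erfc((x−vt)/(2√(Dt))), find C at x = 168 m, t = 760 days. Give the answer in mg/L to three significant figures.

0.899 mg/L

For a continuous step input, C/C₀ ≈ ½·erfc((x−vt)/(2√(Dt))).
vt = 0.232 × 760 = 176.32 m and 2√(Dt) = 2√(1.52 × 760) = 67.98 m.
Argument (x−vt)/(2√(Dt)) = (168 − 176.32)/67.98 = -0.1224; ½·erfc(-0.1224) = 0.5687.
C = 1.58 × 0.5687 = 0.899 mg/L.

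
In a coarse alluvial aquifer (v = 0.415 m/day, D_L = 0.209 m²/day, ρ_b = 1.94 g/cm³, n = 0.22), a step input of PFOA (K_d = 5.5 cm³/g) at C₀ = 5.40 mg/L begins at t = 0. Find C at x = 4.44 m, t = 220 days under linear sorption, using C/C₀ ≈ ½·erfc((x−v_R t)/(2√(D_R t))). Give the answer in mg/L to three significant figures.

0.154 mg/L

Retardation factor R = 1 + ρ_b·K_d/n = 1 + 1.94 × 5.5/0.22 = 49.50.
Sorption retards both mechanisms: v_R = v/R = 0.008384 m/day, D_R = D/R = 0.004222 m²/day.
v_R·t = 0.008384 × 220 = 1.84448 m; 2√(D_R t) = 1.928 m; argument = (4.44 − 1.84448)/1.928 = 1.346.
C = C₀ × ½·erfc(1.346) = 5.40 × 0.02849 = 0.154 mg/L.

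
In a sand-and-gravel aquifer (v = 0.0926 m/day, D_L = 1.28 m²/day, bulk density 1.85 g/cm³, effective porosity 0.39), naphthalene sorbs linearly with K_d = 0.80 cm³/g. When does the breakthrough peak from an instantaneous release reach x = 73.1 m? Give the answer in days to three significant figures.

Retardation factor R = 1 + ρ_b·K_d/n = 1 + 1.85 × 0.80/0.39 = 4.795.
Sorption retards both mechanisms: v_R = v/R = 0.01931 m/day, D_R = D/R = 0.2669 m²/day.
Peak time from v_R²t² + 2D_R t − x² = 0: t = (√(D_R² + v_R²x²) − D_R)/v_R².
√(D_R² + v_R²x²) = √(0.2669² + 0.01931² × 73.1²) = 1.437; v_R² = 0.0003729.
t = (1.437 − 0.2669)/0.0003729 = 3140 days.

3140 days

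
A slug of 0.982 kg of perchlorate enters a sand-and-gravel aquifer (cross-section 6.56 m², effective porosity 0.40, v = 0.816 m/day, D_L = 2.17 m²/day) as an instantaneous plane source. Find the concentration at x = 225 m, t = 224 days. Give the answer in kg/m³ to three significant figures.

0.00191 kg/m³

For an instantaneous plane source, C(x,t) = M/(n_e·A·√(4πDt)) · exp(−(x−vt)²/(4Dt)), with n_e·A the pore (flow) area.
Plume center vt = 0.816 × 224 = 182.784 m, so the well at 225 m is 42.216 m downgradient of the peak.
√(4πDt) = 78.16 m, giving peak height M/(n_e·A·√(4πDt)) = 0.982/(0.40 × 6.56 × 78.16) = 0.004788 kg/m³.
(x−vt)²/(4Dt) = (42.216)²/(4 × 2.17 × 224) = 0.9166; exp(−0.9166) = 0.3999.
C = 0.004788 × 0.3999 = 0.00191 kg/m³.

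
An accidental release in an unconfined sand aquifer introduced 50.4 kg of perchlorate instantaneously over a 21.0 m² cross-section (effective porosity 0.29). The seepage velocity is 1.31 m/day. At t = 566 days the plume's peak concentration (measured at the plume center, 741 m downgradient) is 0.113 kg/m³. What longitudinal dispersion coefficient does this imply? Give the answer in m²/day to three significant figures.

0.754 m²/day

At the plume center C_max = M/(n_e·A·√(4πDt)), so D = M²/(4πt·(n_e·A·C_max)²).
n_e·A·C_max = 0.29 × 21.0 × 0.113 = 0.6882 kg/m.
D = 50.4²/(4π × 566 × 0.6882²) = 0.754 m²/day.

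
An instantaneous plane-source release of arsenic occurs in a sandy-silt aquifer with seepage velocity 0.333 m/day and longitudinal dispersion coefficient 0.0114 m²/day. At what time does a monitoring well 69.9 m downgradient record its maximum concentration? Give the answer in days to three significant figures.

210 days

For the 1D instantaneous-source solution, setting ∂C/∂t = 0 at fixed x gives v²t² + 2Dt − x² = 0, so t = (√(D² + v²x²) − D)/v².
√(D² + v²x²) = √(0.0114² + 0.333² × 69.9²) = 23.28; v² = 0.110889.
t = (23.28 − 0.0114)/0.110889 = 210 days (vs. the pure-advection estimate x/v = 210 d).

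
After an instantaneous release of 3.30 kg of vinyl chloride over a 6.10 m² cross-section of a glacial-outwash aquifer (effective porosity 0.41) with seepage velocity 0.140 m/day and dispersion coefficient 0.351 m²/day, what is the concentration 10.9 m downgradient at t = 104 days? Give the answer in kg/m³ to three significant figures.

0.0562 kg/m³

For an instantaneous plane source, C(x,t) = M/(n_e·A·√(4πDt)) · exp(−(x−vt)²/(4Dt)), with n_e·A the pore (flow) area.
Plume center vt = 0.140 × 104 = 14.56 m, so the well at 10.9 m is 3.66 m upgradient of the peak.
√(4πDt) = 21.42 m, giving peak height M/(n_e·A·√(4πDt)) = 3.30/(0.41 × 6.10 × 21.42) = 0.06160 kg/m³.
(x−vt)²/(4Dt) = (-3.66)²/(4 × 0.351 × 104) = 0.09174; exp(−0.09174) = 0.9123.
C = 0.06160 × 0.9123 = 0.0562 kg/m³.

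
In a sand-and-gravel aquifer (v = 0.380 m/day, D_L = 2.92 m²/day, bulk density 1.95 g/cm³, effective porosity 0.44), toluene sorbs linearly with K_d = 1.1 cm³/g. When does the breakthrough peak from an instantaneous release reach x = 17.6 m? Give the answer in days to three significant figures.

Retardation factor R = 1 + ρ_b·K_d/n = 1 + 1.95 × 1.1/0.44 = 5.875.
Sorption retards both mechanisms: v_R = v/R = 0.06468 m/day, D_R = D/R = 0.4970 m²/day.
Peak time from v_R²t² + 2D_R t − x² = 0: t = (√(D_R² + v_R²x²) − D_R)/v_R².
√(D_R² + v_R²x²) = √(0.4970² + 0.06468² × 17.6²) = 1.242; v_R² = 0.004184.
t = (1.242 − 0.4970)/0.004184 = 178 days.

178 days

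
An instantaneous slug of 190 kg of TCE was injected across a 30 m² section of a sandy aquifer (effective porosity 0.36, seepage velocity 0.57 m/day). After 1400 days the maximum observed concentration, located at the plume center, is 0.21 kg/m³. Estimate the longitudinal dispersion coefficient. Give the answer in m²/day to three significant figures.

0.399 m²/day

At the plume center C_max = M/(n_e·A·√(4πDt)), so D = M²/(4πt·(n_e·A·C_max)²).
n_e·A·C_max = 0.36 × 30 × 0.21 = 2.268 kg/m.
D = 190²/(4π × 1400 × 2.268²) = 0.399 m²/day.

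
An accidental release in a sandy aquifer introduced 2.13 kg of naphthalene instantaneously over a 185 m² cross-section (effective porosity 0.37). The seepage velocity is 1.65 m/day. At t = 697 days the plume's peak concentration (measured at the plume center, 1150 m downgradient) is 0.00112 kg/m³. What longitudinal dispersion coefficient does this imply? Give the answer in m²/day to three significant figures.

0.0881 m²/day

At the plume center C_max = M/(n_e·A·√(4πDt)), so D = M²/(4πt·(n_e·A·C_max)²).
n_e·A·C_max = 0.37 × 185 × 0.00112 = 0.07666 kg/m.
D = 2.13²/(4π × 697 × 0.07666²) = 0.0881 m²/day.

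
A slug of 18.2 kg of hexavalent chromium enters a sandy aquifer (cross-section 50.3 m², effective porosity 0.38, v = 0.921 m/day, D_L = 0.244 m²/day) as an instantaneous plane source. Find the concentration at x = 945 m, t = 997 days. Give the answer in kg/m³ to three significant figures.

0.00825 kg/m³

For an instantaneous plane source, C(x,t) = M/(n_e·A·√(4πDt)) · exp(−(x−vt)²/(4Dt)), with n_e·A the pore (flow) area.
Plume center vt = 0.921 × 997 = 918.237 m, so the well at 945 m is 26.763 m downgradient of the peak.
√(4πDt) = 55.29 m, giving peak height M/(n_e·A·√(4πDt)) = 18.2/(0.38 × 50.3 × 55.29) = 0.01722 kg/m³.
(x−vt)²/(4Dt) = (26.763)²/(4 × 0.244 × 997) = 0.7361; exp(−0.7361) = 0.4790.
C = 0.01722 × 0.4790 = 0.00825 kg/m³.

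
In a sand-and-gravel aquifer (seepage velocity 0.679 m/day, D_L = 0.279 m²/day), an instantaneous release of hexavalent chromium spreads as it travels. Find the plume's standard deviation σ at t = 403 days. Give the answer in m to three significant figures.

15.0 m

Dispersive spreading gives a Gaussian with σ² = 2Dt; advection only shifts the center.
σ = √(2 × 0.279 × 403) = 15.0 m.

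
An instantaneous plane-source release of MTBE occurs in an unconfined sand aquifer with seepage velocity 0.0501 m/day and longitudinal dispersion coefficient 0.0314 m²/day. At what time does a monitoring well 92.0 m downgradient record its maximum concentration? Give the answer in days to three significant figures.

1820 days

For the 1D instantaneous-source solution, setting ∂C/∂t = 0 at fixed x gives v²t² + 2Dt − x² = 0, so t = (√(D² + v²x²) − D)/v².
√(D² + v²x²) = √(0.0314² + 0.0501² × 92.0²) = 4.609; v² = 0.00251001.
t = (4.609 − 0.0314)/0.00251001 = 1820 days (vs. the pure-advection estimate x/v = 1840 d).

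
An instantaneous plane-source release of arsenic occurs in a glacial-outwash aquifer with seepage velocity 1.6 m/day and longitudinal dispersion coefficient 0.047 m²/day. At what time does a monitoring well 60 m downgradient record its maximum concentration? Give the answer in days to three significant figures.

For the 1D instantaneous-source solution, setting ∂C/∂t = 0 at fixed x gives v²t² + 2Dt − x² = 0, so t = (√(D² + v²x²) − D)/v².
√(D² + v²x²) = √(0.047² + 1.6² × 60²) = 96.00; v² = 2.56.
t = (96.00 − 0.047)/2.56 = 37.5 days (vs. the pure-advection estimate x/v = 37.5 d).

37.5 days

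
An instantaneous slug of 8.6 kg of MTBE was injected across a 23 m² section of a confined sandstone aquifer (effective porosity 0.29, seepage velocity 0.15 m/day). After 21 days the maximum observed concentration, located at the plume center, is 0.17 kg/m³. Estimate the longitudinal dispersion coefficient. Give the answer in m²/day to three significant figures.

At the plume center C_max = M/(n_e·A·√(4πDt)), so D = M²/(4πt·(n_e·A·C_max)²).
n_e·A·C_max = 0.29 × 23 × 0.17 = 1.134 kg/m.
D = 8.6²/(4π × 21 × 1.134²) = 0.218 m²/day.

0.218 m²/day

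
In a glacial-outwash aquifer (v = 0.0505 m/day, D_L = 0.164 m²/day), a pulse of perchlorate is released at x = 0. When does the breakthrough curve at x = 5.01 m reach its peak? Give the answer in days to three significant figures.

53.9 days

For the 1D instantaneous-source solution, setting ∂C/∂t = 0 at fixed x gives v²t² + 2Dt − x² = 0, so t = (√(D² + v²x²) − D)/v².
√(D² + v²x²) = √(0.164² + 0.0505² × 5.01²) = 0.3015; v² = 0.00255025.
t = (0.3015 − 0.164)/0.00255025 = 53.9 days (vs. the pure-advection estimate x/v = 99.2 d).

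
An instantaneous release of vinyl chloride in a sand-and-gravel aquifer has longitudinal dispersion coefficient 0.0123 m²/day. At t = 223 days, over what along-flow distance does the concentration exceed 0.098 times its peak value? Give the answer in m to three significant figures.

The plume is Gaussian with σ = √(2Dt) = √(2 × 0.0123 × 223) = 2.342 m.
C/C_peak = exp(−Δx²/(2σ²)) = 0.098 ⇒ Δx = σ·√(−2 ln 0.098) = 2.342 × 2.155 = 5.047 m.
Width = 2Δx = 10.1 m.

10.1 m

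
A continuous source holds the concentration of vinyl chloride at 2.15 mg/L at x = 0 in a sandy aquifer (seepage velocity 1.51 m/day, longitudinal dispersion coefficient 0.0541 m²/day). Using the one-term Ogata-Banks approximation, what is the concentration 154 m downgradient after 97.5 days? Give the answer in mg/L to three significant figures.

0.0398 mg/L

For a continuous step input, C/C₀ ≈ ½·erfc((x−vt)/(2√(Dt))).
vt = 1.51 × 97.5 = 147.225 m and 2√(Dt) = 2√(0.0541 × 97.5) = 4.593 m.
Argument (x−vt)/(2√(Dt)) = (154 − 147.225)/4.593 = 1.475; ½·erfc(1.475) = 0.01849.
C = 2.15 × 0.01849 = 0.0398 mg/L.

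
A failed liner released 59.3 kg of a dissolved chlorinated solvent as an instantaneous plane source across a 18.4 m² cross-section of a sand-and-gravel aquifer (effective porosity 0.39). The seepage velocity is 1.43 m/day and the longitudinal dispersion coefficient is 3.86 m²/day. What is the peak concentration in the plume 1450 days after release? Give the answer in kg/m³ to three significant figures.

0.0312 kg/m³

The peak of an instantaneous 1D plume sits at x = vt; there the Gaussian factor is 1 and C_max = M/(n_e·A·√(4πDt)), where n_e·A is the pore area the mass is dissolved in.
√(4πDt) = √(4π × 3.86 × 1450) = 265.2 m, so C_max = 59.3/(0.39 × 18.4 × 265.2) = 0.0312 kg/m³.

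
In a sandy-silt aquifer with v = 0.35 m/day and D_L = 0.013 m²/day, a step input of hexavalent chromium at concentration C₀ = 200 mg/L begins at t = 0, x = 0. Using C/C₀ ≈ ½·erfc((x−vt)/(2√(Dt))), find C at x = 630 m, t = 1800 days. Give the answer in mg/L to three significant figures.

For a continuous step input, C/C₀ ≈ ½·erfc((x−vt)/(2√(Dt))).
vt = 0.35 × 1800 = 630 m and 2√(Dt) = 2√(0.013 × 1800) = 9.675 m.
Argument (x−vt)/(2√(Dt)) = (630 − 630)/9.675 = 0; ½·erfc(0) = 0.5000.
C = 200 × 0.5000 = 100 mg/L.

100 mg/L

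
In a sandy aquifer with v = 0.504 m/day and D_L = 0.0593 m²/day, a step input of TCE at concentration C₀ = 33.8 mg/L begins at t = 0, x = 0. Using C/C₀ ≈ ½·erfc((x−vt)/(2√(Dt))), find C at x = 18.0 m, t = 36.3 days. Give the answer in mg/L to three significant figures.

18.8 mg/L

For a continuous step input, C/C₀ ≈ ½·erfc((x−vt)/(2√(Dt))).
vt = 0.504 × 36.3 = 18.2952 m and 2√(Dt) = 2√(0.0593 × 36.3) = 2.934 m.
Argument (x−vt)/(2√(Dt)) = (18.0 − 18.2952)/2.934 = -0.1006; ½·erfc(-0.1006) = 0.5566.
C = 33.8 × 0.5566 = 18.8 mg/L.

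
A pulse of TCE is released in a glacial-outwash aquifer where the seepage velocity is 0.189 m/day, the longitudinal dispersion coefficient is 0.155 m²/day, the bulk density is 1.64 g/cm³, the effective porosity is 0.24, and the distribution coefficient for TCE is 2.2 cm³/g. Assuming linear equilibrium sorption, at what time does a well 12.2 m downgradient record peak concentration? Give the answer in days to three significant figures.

Retardation factor R = 1 + ρ_b·K_d/n = 1 + 1.64 × 2.2/0.24 = 16.03.
Sorption retards both mechanisms: v_R = v/R = 0.01179 m/day, D_R = D/R = 0.009669 m²/day.
Peak time from v_R²t² + 2D_R t − x² = 0: t = (√(D_R² + v_R²x²) − D_R)/v_R².
√(D_R² + v_R²x²) = √(0.009669² + 0.01179² × 12.2²) = 0.1442; v_R² = 0.0001390.
t = (0.1442 − 0.009669)/0.0001390 = 968 days.

968 days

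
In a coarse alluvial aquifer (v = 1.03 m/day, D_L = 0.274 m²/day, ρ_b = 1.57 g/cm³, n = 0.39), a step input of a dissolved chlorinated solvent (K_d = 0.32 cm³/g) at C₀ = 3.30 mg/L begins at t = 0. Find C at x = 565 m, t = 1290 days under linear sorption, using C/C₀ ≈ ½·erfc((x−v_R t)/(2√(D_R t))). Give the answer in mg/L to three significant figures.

Retardation factor R = 1 + ρ_b·K_d/n = 1 + 1.57 × 0.32/0.39 = 2.288.
Sorption retards both mechanisms: v_R = v/R = 0.4502 m/day, D_R = D/R = 0.1198 m²/day.
v_R·t = 0.4502 × 1290 = 580.758 m; 2√(D_R t) = 24.86 m; argument = (565 − 580.758)/24.86 = -0.6339.
C = C₀ × ½·erfc(-0.6339) = 3.30 × 0.8150 = 2.69 mg/L.

2.69 mg/L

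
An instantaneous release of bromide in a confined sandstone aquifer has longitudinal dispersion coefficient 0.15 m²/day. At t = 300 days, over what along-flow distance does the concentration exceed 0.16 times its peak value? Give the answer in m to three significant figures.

The plume is Gaussian with σ = √(2Dt) = √(2 × 0.15 × 300) = 9.487 m.
C/C_peak = exp(−Δx²/(2σ²)) = 0.16 ⇒ Δx = σ·√(−2 ln 0.16) = 9.487 × 1.914 = 18.16 m.
Width = 2Δx = 36.3 m.

36.3 m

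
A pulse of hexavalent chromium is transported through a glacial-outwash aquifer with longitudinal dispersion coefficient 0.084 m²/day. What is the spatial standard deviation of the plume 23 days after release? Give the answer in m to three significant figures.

Dispersive spreading gives a Gaussian with σ² = 2Dt; advection only shifts the center.
σ = √(2 × 0.084 × 23) = 1.97 m.

1.97 m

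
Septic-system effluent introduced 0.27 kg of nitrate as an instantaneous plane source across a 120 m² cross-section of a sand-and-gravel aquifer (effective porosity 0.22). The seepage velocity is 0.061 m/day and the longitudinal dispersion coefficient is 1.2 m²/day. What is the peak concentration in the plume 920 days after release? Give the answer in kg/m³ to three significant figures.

8.68e-05 kg/m³

The peak of an instantaneous 1D plume sits at x = vt; there the Gaussian factor is 1 and C_max = M/(n_e·A·√(4πDt)), where n_e·A is the pore area the mass is dissolved in.
√(4πDt) = √(4π × 1.2 × 920) = 117.8 m, so C_max = 0.27/(0.22 × 120 × 117.8) = 8.68e-05 kg/m³.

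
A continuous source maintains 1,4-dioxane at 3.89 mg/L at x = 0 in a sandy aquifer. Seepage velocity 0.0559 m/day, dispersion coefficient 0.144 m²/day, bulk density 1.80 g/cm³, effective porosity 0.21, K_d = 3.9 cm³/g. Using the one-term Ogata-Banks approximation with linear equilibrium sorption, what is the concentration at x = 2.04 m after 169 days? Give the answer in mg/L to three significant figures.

0.268 mg/L

Retardation factor R = 1 + ρ_b·K_d/n = 1 + 1.80 × 3.9/0.21 = 34.43.
Sorption retards both mechanisms: v_R = v/R = 0.001624 m/day, D_R = D/R = 0.004182 m²/day.
v_R·t = 0.001624 × 169 = 0.274456 m; 2√(D_R t) = 1.681 m; argument = (2.04 − 0.274456)/1.681 = 1.050.
C = C₀ × ½·erfc(1.050) = 3.89 × 0.06878 = 0.268 mg/L.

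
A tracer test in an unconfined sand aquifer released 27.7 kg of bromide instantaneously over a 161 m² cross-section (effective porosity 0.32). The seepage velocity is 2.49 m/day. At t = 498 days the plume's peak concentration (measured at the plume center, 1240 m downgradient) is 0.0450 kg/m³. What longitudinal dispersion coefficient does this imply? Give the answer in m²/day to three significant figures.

0.0228 m²/day

At the plume center C_max = M/(n_e·A·√(4πDt)), so D = M²/(4πt·(n_e·A·C_max)²).
n_e·A·C_max = 0.32 × 161 × 0.0450 = 2.318 kg/m.
D = 27.7²/(4π × 498 × 2.318²) = 0.0228 m²/day.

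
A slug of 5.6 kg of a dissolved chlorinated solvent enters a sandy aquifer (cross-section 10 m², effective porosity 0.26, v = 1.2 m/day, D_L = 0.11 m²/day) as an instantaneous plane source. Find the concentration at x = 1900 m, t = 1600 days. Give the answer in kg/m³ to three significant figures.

0.0259 kg/m³

For an instantaneous plane source, C(x,t) = M/(n_e·A·√(4πDt)) · exp(−(x−vt)²/(4Dt)), with n_e·A the pore (flow) area.
Plume center vt = 1.2 × 1600 = 1920 m, so the well at 1900 m is 20 m upgradient of the peak.
√(4πDt) = 47.03 m, giving peak height M/(n_e·A·√(4πDt)) = 5.6/(0.26 × 10 × 47.03) = 0.04580 kg/m³.
(x−vt)²/(4Dt) = (-20)²/(4 × 0.11 × 1600) = 0.5682; exp(−0.5682) = 0.5665.
C = 0.04580 × 0.5665 = 0.0259 kg/m³.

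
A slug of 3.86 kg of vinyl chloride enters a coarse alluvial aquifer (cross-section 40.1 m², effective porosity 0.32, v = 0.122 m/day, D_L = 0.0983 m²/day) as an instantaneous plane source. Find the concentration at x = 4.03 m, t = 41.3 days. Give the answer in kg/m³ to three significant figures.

0.0396 kg/m³

For an instantaneous plane source, C(x,t) = M/(n_e·A·√(4πDt)) · exp(−(x−vt)²/(4Dt)), with n_e·A the pore (flow) area.
Plume center vt = 0.122 × 41.3 = 5.0386 m, so the well at 4.03 m is 1.0086 m upgradient of the peak.
√(4πDt) = 7.143 m, giving peak height M/(n_e·A·√(4πDt)) = 3.86/(0.32 × 40.1 × 7.143) = 0.04211 kg/m³.
(x−vt)²/(4Dt) = (-1.0086)²/(4 × 0.0983 × 41.3) = 0.06264; exp(−0.06264) = 0.9393.
C = 0.04211 × 0.9393 = 0.0396 kg/m³.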